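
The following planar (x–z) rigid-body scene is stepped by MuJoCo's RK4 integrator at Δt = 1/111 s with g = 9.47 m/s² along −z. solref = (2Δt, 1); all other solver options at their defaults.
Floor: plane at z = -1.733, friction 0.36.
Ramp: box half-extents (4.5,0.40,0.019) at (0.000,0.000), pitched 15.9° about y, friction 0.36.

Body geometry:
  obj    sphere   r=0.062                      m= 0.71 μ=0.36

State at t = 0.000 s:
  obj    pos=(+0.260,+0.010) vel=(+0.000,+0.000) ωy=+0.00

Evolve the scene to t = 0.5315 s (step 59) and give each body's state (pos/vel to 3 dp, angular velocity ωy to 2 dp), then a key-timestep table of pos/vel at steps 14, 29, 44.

State at t = 0.5315 s:
  obj    pos=(+0.512,-0.062) vel=(+0.947,-0.270) ωy=+15.88

Key-timestep trajectory:
   step    t(s)  obj.x    obj.z    obj.vx   obj.vz 
     14  0.1261   +0.274  +0.006  +0.225  -0.064
     29  0.2613   +0.321  -0.007  +0.466  -0.133
     44  0.3964   +0.400  -0.030  +0.707  -0.201


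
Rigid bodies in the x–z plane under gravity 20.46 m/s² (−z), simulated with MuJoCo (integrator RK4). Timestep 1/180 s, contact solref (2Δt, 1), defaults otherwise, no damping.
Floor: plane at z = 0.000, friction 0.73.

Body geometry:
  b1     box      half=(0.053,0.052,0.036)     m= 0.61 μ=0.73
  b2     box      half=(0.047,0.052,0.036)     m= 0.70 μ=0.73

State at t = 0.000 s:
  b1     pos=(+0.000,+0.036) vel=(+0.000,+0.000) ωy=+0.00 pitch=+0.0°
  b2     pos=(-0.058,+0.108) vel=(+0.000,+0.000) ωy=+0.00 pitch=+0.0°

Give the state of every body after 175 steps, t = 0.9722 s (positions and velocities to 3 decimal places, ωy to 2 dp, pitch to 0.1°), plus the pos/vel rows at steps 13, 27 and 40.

State at t = 0.9722 s:
  b1     pos=(+0.000,+0.036) vel=(+0.000,+0.000) ωy=+0.00 pitch=+0.0°
  b2     pos=(-0.102,+0.047) vel=(+0.000,+0.000) ωy=+0.00 pitch=-90.0°

Key-timestep trajectory:
   step    t(s)  b1.x    b1.z    b1.vx   b1.vz   b2.x    b2.z    b2.vx   b2.vz 
     13  0.0722   +0.000  +0.036  +0.001  +0.001   -0.062  +0.107  -0.132  -0.032
     27  0.1500   +0.000  +0.036  +0.001  +0.000   -0.082  +0.094  -0.360  -0.438
     40  0.2222   +0.000  +0.036  +0.000  +0.000   -0.103  +0.044  +0.048  +0.133


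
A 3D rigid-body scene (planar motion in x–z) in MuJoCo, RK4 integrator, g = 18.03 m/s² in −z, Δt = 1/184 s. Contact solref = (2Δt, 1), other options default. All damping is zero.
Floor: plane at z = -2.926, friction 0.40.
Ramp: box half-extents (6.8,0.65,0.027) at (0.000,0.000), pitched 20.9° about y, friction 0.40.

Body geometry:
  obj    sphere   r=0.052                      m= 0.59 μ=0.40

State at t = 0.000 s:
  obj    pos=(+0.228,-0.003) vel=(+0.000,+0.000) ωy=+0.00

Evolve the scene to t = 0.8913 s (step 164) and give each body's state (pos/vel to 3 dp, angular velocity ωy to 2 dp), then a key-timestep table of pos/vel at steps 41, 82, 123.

State at t = 0.8913 s:
  obj    pos=(+1.933,-0.654) vel=(+3.825,-1.461) ωy=+78.74

Key-timestep trajectory:
   step    t(s)  obj.x    obj.z    obj.vx   obj.vz 
     41  0.2228   +0.335  -0.043  +0.956  -0.365
     82  0.4457   +0.654  -0.165  +1.913  -0.730
    123  0.6685   +1.187  -0.369  +2.869  -1.096


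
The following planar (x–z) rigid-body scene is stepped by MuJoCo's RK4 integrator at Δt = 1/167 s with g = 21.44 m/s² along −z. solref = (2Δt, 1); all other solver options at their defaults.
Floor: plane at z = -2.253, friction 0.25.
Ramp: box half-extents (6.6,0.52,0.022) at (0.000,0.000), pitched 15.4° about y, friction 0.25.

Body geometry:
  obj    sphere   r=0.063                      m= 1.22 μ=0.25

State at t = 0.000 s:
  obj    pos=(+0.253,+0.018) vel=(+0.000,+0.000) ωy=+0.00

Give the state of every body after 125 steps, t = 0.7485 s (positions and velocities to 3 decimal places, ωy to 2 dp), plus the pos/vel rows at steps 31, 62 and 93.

State at t = 0.7485 s:
  obj    pos=(+1.352,-0.284) vel=(+2.935,-0.808) ωy=+48.31

Key-timestep trajectory:
   step    t(s)  obj.x    obj.z    obj.vx   obj.vz 
     31  0.1856   +0.321  +0.000  +0.728  -0.201
     62  0.3713   +0.523  -0.056  +1.456  -0.401
     93  0.5569   +0.861  -0.149  +2.184  -0.601


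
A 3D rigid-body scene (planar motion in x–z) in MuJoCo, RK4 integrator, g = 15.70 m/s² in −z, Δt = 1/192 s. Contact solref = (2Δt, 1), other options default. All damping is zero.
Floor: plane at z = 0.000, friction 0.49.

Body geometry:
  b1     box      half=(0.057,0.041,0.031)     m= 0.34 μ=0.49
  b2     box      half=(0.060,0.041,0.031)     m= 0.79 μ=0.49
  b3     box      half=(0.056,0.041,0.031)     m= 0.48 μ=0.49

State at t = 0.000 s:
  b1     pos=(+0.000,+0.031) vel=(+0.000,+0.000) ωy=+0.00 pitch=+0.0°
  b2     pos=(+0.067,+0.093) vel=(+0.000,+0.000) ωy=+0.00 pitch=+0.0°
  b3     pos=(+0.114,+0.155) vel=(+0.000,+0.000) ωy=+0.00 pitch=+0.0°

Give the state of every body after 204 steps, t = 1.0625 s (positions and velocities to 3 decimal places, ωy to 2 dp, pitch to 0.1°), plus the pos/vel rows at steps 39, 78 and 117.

State at t = 1.0625 s:
  b1     pos=(+0.000,+0.031) vel=(+0.000,+0.000) ωy=+0.00 pitch=+0.0°
  b2     pos=(+0.126,+0.060) vel=(+0.000,+0.000) ωy=+0.00 pitch=+90.0°
  b3     pos=(+0.216,+0.056) vel=(+0.000,+0.000) ωy=+0.00 pitch=+90.0°

Key-timestep trajectory:
   step    t(s)  b1.x    b1.z    b1.vx   b1.vz   b2.x    b2.z    b2.vx   b2.vz   b3.x    b3.z    b3.vx   b3.vz 
     39  0.2031   +0.000  +0.031  +0.000  +0.000   +0.108  +0.066  +0.394  -0.052   +0.194  +0.063  +0.407  -0.008
     78  0.4062   +0.000  +0.031  +0.000  +0.000   +0.144  +0.066  -0.075  -0.015   +0.230  +0.062  -0.118  -0.031
    117  0.6094   +0.000  +0.031  +0.000  +0.000   +0.127  +0.060  +0.142  +0.024   +0.218  +0.057  -0.031  +0.001


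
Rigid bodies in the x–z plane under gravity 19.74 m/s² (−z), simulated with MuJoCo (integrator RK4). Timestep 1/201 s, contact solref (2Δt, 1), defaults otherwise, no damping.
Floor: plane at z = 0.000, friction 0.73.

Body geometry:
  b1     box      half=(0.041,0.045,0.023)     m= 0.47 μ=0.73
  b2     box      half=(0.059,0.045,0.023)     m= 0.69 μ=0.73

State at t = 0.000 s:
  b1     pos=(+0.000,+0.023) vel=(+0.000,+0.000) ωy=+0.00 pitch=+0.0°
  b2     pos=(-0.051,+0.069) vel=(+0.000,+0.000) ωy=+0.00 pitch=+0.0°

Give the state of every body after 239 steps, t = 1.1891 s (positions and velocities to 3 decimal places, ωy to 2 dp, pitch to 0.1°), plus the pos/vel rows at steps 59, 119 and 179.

State at t = 1.1891 s:
  b1     pos=(+0.001,+0.023) vel=(+0.001,+0.000) ωy=+0.00 pitch=+0.0°
  b2     pos=(-0.063,+0.056) vel=(+0.000,-0.001) ωy=+0.03 pitch=-41.2°

Key-timestep trajectory:
   step    t(s)  b1.x    b1.z    b1.vx   b1.vz   b2.x    b2.z    b2.vx   b2.vz 
     59  0.2935   +0.000  +0.023  +0.001  +0.000   -0.063  +0.057  +0.000  +0.000
    119  0.5920   +0.001  +0.023  +0.001  +0.000   -0.063  +0.057  +0.000  -0.001
    179  0.8905   +0.001  +0.023  +0.001  +0.000   -0.063  +0.056  +0.000  -0.001


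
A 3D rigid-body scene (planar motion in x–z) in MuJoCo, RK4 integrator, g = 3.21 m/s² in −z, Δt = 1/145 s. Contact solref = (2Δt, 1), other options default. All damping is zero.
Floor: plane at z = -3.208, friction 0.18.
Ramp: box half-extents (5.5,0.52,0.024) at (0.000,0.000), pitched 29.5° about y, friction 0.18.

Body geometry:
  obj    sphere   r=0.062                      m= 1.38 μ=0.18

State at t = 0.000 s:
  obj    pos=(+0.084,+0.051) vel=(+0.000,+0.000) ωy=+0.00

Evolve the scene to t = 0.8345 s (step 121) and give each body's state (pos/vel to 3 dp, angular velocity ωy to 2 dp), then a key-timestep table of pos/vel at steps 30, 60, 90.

State at t = 0.8345 s:
  obj    pos=(+0.426,-0.142) vel=(+0.820,-0.464) ωy=+15.19

Key-timestep trajectory:
   step    t(s)  obj.x    obj.z    obj.vx   obj.vz 
     30  0.2069   +0.105  +0.039  +0.203  -0.115
     60  0.4138   +0.168  +0.004  +0.407  -0.230
     90  0.6207   +0.274  -0.056  +0.610  -0.345


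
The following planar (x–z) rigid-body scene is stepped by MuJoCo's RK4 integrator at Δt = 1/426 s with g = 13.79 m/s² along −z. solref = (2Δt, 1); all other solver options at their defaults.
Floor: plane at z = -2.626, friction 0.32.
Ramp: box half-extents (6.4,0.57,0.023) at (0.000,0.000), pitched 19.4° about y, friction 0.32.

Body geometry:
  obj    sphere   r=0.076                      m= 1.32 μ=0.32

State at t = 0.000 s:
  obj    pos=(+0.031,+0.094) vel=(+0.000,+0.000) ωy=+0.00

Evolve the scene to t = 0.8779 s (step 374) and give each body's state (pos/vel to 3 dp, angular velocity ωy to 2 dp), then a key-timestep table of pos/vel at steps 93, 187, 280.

State at t = 0.8779 s:
  obj    pos=(+1.220,-0.325) vel=(+2.709,-0.954) ωy=+37.79

Key-timestep trajectory:
   step    t(s)  obj.x    obj.z    obj.vx   obj.vz 
     93  0.2183   +0.105  +0.068  +0.674  -0.237
    187  0.4390   +0.328  -0.011  +1.355  -0.477
    280  0.6573   +0.698  -0.141  +2.028  -0.714


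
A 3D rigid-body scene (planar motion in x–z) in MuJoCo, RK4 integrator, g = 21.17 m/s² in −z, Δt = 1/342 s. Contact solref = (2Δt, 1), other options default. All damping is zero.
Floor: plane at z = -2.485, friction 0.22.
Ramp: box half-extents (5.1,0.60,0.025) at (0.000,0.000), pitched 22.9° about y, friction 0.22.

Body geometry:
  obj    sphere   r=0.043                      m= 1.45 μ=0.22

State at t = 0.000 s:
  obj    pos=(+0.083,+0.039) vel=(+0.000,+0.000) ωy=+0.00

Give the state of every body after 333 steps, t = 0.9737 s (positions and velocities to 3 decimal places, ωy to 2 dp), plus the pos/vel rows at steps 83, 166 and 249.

State at t = 0.9737 s:
  obj    pos=(+2.652,-1.047) vel=(+5.278,-2.229) ωy=+133.22

Key-timestep trajectory:
   step    t(s)  obj.x    obj.z    obj.vx   obj.vz 
     83  0.2427   +0.243  -0.029  +1.316  -0.556
    166  0.4854   +0.722  -0.231  +2.631  -1.111
    249  0.7281   +1.520  -0.568  +3.946  -1.667


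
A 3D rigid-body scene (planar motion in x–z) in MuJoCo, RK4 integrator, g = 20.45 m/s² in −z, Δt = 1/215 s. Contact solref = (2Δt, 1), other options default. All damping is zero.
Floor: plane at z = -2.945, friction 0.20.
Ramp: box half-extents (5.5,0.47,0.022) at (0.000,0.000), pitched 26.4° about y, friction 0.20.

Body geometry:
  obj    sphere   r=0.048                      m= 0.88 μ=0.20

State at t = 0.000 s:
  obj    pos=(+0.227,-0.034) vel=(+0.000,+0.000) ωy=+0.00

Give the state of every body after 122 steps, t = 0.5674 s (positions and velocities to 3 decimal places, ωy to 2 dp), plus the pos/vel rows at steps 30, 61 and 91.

State at t = 0.5674 s:
  obj    pos=(+1.164,-0.500) vel=(+3.301,-1.639) ωy=+76.74

Key-timestep trajectory:
   step    t(s)  obj.x    obj.z    obj.vx   obj.vz 
     30  0.1395   +0.284  -0.063  +0.812  -0.403
     61  0.2837   +0.461  -0.151  +1.651  -0.819
     91  0.4233   +0.748  -0.293  +2.463  -1.222


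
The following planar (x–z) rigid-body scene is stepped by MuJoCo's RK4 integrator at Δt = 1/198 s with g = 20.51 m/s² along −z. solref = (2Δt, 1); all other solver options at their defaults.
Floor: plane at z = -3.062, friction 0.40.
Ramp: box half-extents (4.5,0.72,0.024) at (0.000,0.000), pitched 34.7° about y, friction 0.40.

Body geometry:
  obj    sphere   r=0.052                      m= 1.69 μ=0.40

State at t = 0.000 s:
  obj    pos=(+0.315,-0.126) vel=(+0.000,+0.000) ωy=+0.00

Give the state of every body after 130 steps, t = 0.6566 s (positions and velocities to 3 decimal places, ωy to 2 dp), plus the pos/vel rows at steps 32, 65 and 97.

State at t = 0.6566 s:
  obj    pos=(+1.793,-1.149) vel=(+4.502,-3.117) ωy=+105.28

Key-timestep trajectory:
   step    t(s)  obj.x    obj.z    obj.vx   obj.vz 
     32  0.1616   +0.405  -0.188  +1.108  -0.768
     65  0.3283   +0.685  -0.382  +2.251  -1.559
     97  0.4899   +1.138  -0.696  +3.359  -2.326


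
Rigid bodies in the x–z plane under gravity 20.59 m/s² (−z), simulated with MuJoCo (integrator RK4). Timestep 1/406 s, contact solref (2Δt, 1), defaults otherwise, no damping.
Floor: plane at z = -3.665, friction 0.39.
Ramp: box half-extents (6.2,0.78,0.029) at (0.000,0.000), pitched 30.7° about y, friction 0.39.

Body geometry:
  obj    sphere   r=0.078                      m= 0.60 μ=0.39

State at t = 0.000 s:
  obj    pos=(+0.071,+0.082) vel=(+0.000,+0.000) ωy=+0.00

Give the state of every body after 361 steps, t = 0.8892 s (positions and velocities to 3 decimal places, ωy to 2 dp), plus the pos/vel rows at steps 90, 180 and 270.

State at t = 0.8892 s:
  obj    pos=(+2.623,-1.433) vel=(+5.741,-3.409) ωy=+85.59

Key-timestep trajectory:
   step    t(s)  obj.x    obj.z    obj.vx   obj.vz 
     90  0.2217   +0.230  -0.012  +1.431  -0.850
    180  0.4433   +0.706  -0.295  +2.863  -1.700
    270  0.6650   +1.499  -0.766  +4.294  -2.549


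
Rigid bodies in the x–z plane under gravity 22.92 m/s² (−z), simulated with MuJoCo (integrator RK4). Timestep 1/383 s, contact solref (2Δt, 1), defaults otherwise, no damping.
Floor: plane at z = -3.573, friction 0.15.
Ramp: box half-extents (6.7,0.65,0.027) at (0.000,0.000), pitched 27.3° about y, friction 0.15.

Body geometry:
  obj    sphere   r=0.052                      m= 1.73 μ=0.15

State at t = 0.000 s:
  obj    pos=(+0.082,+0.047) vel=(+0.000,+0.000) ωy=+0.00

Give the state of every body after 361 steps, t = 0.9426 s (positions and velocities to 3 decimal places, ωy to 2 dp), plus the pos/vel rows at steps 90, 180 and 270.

State at t = 0.9426 s:
  obj    pos=(+3.046,-1.483) vel=(+6.289,-3.246) ωy=+136.08

Key-timestep trajectory:
   step    t(s)  obj.x    obj.z    obj.vx   obj.vz 
     90  0.2350   +0.266  -0.049  +1.568  -0.809
    180  0.4700   +0.819  -0.334  +3.136  -1.619
    270  0.7050   +1.740  -0.809  +4.704  -2.428


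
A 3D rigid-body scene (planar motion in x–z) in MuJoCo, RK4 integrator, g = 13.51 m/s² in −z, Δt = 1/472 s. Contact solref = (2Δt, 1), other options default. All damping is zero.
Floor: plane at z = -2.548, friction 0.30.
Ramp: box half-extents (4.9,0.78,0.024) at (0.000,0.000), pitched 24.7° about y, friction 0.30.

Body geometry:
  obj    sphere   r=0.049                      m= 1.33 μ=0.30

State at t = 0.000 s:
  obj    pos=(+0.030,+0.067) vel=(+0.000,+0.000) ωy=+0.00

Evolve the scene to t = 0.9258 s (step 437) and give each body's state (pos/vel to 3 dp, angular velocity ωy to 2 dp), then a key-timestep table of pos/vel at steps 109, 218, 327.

State at t = 0.9258 s:
  obj    pos=(+1.600,-0.656) vel=(+3.392,-1.560) ωy=+76.19

Key-timestep trajectory:
   step    t(s)  obj.x    obj.z    obj.vx   obj.vz 
    109  0.2309   +0.128  +0.022  +0.846  -0.389
    218  0.4619   +0.421  -0.113  +1.692  -0.778
    327  0.6928   +0.909  -0.338  +2.538  -1.167


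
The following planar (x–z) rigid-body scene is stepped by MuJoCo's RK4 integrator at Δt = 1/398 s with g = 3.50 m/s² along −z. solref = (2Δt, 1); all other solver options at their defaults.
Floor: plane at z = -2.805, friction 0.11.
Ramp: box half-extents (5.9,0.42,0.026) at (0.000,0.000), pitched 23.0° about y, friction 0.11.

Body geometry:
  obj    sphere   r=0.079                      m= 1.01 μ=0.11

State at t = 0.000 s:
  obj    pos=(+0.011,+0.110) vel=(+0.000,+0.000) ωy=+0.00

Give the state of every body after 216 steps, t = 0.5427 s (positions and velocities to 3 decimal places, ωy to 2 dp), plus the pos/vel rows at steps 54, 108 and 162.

State at t = 0.5427 s:
  obj    pos=(+0.148,+0.051) vel=(+0.506,-0.216) ωy=+6.08

Key-timestep trajectory:
   step    t(s)  obj.x    obj.z    obj.vx   obj.vz 
     54  0.1357   +0.019  +0.106  +0.127  -0.053
    108  0.2714   +0.045  +0.095  +0.254  -0.105
    162  0.4070   +0.088  +0.077  +0.378  -0.165


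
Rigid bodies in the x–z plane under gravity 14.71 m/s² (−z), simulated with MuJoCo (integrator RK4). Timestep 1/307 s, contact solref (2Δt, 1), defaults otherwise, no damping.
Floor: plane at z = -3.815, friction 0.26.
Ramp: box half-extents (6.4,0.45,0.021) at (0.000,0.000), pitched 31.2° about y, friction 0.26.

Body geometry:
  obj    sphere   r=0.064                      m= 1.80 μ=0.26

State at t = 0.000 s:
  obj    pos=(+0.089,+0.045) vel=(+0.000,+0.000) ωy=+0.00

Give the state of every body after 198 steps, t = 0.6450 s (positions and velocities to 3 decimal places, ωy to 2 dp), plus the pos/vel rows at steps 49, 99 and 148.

State at t = 0.6450 s:
  obj    pos=(+1.058,-0.541) vel=(+3.003,-1.819) ωy=+54.84

Key-timestep trajectory:
   step    t(s)  obj.x    obj.z    obj.vx   obj.vz 
     49  0.1596   +0.149  +0.009  +0.743  -0.450
     99  0.3225   +0.331  -0.101  +1.502  -0.909
    148  0.4821   +0.630  -0.282  +2.245  -1.359


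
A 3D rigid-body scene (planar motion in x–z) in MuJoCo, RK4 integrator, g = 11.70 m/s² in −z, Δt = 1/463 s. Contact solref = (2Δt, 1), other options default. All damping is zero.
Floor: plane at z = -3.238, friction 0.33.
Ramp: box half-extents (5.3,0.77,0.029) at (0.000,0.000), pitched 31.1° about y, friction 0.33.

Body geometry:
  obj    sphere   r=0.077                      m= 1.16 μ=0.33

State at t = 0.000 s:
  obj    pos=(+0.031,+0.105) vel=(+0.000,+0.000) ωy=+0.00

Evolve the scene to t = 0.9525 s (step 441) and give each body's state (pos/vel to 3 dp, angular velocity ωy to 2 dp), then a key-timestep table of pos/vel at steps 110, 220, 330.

State at t = 0.9525 s:
  obj    pos=(+1.708,-0.906) vel=(+3.521,-2.124) ωy=+53.39

Key-timestep trajectory:
   step    t(s)  obj.x    obj.z    obj.vx   obj.vz 
    110  0.2376   +0.135  +0.042  +0.878  -0.530
    220  0.4752   +0.448  -0.147  +1.756  -1.060
    330  0.7127   +0.970  -0.461  +2.635  -1.589


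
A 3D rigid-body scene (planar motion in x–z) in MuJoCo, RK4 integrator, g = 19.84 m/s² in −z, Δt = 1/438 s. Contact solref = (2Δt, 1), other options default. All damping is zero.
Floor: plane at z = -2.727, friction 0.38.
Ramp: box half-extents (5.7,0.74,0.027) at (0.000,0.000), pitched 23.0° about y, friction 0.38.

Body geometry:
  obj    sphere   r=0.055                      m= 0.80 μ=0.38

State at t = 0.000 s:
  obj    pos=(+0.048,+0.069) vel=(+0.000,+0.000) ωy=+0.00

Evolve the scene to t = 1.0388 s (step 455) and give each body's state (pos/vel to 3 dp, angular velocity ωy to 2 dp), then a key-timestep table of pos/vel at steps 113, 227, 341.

State at t = 1.0388 s:
  obj    pos=(+2.798,-1.099) vel=(+5.295,-2.248) ωy=+104.58

Key-timestep trajectory:
   step    t(s)  obj.x    obj.z    obj.vx   obj.vz 
    113  0.2580   +0.218  -0.003  +1.315  -0.558
    227  0.5183   +0.733  -0.222  +2.642  -1.121
    341  0.7785   +1.593  -0.587  +3.968  -1.684


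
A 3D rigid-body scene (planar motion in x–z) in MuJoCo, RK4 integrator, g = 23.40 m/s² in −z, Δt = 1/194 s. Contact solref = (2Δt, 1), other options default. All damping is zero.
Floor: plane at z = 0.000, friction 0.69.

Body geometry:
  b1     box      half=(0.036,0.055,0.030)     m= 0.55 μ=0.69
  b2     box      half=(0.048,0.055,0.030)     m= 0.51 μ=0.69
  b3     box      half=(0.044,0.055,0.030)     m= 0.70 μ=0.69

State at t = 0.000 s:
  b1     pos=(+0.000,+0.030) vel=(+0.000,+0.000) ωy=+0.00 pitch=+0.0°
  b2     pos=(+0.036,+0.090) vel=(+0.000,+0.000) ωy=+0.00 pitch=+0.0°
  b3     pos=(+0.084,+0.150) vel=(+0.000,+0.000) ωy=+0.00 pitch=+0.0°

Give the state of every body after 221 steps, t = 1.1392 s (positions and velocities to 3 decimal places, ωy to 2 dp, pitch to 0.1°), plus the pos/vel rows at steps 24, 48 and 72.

State at t = 1.1392 s:
  b1     pos=(+0.000,+0.030) vel=(+0.000,+0.000) ωy=+0.00 pitch=+0.0°
  b2     pos=(+0.077,+0.048) vel=(+0.000,+0.000) ωy=+0.00 pitch=+90.0°
  b3     pos=(+0.254,+0.030) vel=(+0.000,+0.000) ωy=+0.00 pitch=+180.0°

Key-timestep trajectory:
   step    t(s)  b1.x    b1.z    b1.vx   b1.vz   b2.x    b2.z    b2.vx   b2.vz   b3.x    b3.z    b3.vx   b3.vz 
     24  0.1237   +0.000  +0.030  -0.001  +0.000   +0.058  +0.080  +0.377  -0.379   +0.138  +0.085  +0.683  -1.538
     48  0.2474   +0.000  +0.030  +0.000  +0.000   +0.090  +0.054  -0.048  -0.015   +0.202  +0.053  +0.214  +0.015
     72  0.3711   +0.000  +0.030  +0.000  +0.000   +0.078  +0.048  +0.131  -0.013   +0.234  +0.046  +0.449  -0.280


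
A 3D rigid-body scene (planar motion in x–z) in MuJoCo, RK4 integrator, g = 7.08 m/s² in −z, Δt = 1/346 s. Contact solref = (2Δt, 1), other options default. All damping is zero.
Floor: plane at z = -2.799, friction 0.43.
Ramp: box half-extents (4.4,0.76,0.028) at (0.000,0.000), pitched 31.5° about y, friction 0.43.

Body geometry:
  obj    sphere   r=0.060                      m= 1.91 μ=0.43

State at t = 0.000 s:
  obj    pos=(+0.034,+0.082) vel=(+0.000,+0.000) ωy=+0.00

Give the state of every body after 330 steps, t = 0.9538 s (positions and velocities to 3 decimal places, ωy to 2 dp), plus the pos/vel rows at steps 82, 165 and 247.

State at t = 0.9538 s:
  obj    pos=(+1.059,-0.546) vel=(+2.149,-1.317) ωy=+42.00

Key-timestep trajectory:
   step    t(s)  obj.x    obj.z    obj.vx   obj.vz 
     82  0.2370   +0.097  +0.043  +0.534  -0.327
    165  0.4769   +0.290  -0.075  +1.074  -0.658
    247  0.7139   +0.608  -0.270  +1.608  -0.986


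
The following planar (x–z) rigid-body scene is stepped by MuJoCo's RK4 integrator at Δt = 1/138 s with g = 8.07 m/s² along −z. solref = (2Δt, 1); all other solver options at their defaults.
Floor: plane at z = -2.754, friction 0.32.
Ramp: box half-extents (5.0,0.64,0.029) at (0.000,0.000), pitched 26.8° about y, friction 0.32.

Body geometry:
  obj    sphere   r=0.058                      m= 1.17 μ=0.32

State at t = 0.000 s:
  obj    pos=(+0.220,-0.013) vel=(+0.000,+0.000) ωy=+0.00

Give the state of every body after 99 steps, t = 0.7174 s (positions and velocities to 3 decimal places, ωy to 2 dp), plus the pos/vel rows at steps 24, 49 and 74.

State at t = 0.7174 s:
  obj    pos=(+0.817,-0.315) vel=(+1.664,-0.841) ωy=+32.13

Key-timestep trajectory:
   step    t(s)  obj.x    obj.z    obj.vx   obj.vz 
     24  0.1739   +0.255  -0.031  +0.404  -0.204
     49  0.3551   +0.366  -0.087  +0.824  -0.416
     74  0.5362   +0.553  -0.182  +1.244  -0.628


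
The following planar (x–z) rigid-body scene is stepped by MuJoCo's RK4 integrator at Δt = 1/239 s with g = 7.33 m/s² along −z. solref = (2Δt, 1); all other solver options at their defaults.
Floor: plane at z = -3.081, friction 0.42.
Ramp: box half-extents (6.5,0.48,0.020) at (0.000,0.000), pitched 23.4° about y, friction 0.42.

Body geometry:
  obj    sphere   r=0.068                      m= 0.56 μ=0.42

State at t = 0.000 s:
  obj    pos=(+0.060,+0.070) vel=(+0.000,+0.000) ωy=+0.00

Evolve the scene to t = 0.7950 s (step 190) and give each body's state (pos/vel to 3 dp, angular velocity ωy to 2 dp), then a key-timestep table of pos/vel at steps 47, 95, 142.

State at t = 0.7950 s:
  obj    pos=(+0.663,-0.191) vel=(+1.517,-0.657) ωy=+24.31

Key-timestep trajectory:
   step    t(s)  obj.x    obj.z    obj.vx   obj.vz 
     47  0.1967   +0.097  +0.054  +0.375  -0.162
     95  0.3975   +0.211  +0.005  +0.759  -0.328
    142  0.5941   +0.397  -0.076  +1.134  -0.491


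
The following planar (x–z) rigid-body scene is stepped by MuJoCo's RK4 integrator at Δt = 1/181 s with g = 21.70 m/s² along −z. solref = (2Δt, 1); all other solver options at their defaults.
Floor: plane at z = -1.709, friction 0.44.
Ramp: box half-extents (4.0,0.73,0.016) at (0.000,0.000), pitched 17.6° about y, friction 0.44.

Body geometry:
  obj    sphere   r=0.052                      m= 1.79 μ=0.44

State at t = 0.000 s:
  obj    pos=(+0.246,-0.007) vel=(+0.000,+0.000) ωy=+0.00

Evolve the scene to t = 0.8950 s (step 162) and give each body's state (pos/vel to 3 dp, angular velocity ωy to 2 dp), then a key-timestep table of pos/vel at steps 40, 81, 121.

State at t = 0.8950 s:
  obj    pos=(+2.035,-0.574) vel=(+3.998,-1.268) ωy=+80.66

Key-timestep trajectory:
   step    t(s)  obj.x    obj.z    obj.vx   obj.vz 
     40  0.2210   +0.355  -0.041  +0.987  -0.313
     81  0.4475   +0.693  -0.149  +1.999  -0.634
    121  0.6685   +1.244  -0.323  +2.986  -0.947


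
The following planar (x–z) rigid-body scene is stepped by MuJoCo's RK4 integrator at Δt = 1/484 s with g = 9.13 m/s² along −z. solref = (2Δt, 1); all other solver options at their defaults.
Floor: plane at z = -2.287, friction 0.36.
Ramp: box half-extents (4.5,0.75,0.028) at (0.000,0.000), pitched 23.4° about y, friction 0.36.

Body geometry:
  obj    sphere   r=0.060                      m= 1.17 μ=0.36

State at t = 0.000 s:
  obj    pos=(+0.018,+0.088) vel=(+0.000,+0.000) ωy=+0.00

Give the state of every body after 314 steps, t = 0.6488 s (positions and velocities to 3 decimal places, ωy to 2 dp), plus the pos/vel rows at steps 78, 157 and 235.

State at t = 0.6488 s:
  obj    pos=(+0.518,-0.128) vel=(+1.542,-0.667) ωy=+28.00

Key-timestep trajectory:
   step    t(s)  obj.x    obj.z    obj.vx   obj.vz 
     78  0.1612   +0.049  +0.075  +0.383  -0.166
    157  0.3244   +0.143  +0.034  +0.771  -0.334
    235  0.4855   +0.298  -0.033  +1.154  -0.499


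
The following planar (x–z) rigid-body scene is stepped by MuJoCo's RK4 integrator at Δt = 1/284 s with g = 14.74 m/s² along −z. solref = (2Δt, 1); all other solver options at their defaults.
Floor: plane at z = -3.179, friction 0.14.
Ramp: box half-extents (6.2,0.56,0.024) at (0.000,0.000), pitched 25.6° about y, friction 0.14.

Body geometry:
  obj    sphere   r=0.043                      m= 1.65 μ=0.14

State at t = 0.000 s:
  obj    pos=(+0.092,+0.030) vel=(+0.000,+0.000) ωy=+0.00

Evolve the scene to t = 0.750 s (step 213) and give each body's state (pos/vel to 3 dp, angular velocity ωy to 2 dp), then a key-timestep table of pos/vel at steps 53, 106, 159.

State at t = 0.750 s:
  obj    pos=(+1.246,-0.523) vel=(+3.077,-1.474) ωy=+79.32

Key-timestep trajectory:
   step    t(s)  obj.x    obj.z    obj.vx   obj.vz 
     53  0.1866   +0.164  -0.004  +0.766  -0.367
    106  0.3732   +0.378  -0.107  +1.532  -0.734
    159  0.5599   +0.735  -0.278  +2.297  -1.101


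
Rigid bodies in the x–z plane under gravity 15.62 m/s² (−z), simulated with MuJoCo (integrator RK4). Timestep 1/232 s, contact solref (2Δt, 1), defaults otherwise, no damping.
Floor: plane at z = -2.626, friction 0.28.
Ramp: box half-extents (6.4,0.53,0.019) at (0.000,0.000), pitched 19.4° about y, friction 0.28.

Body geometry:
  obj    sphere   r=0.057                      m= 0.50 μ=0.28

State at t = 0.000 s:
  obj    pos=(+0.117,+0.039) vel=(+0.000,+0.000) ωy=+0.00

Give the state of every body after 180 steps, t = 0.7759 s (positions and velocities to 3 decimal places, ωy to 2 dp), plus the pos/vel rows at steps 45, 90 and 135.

State at t = 0.7759 s:
  obj    pos=(+1.169,-0.331) vel=(+2.712,-0.955) ωy=+50.44

Key-timestep trajectory:
   step    t(s)  obj.x    obj.z    obj.vx   obj.vz 
     45  0.1940   +0.183  +0.016  +0.678  -0.239
     90  0.3879   +0.380  -0.053  +1.356  -0.478
    135  0.5819   +0.709  -0.169  +2.034  -0.716


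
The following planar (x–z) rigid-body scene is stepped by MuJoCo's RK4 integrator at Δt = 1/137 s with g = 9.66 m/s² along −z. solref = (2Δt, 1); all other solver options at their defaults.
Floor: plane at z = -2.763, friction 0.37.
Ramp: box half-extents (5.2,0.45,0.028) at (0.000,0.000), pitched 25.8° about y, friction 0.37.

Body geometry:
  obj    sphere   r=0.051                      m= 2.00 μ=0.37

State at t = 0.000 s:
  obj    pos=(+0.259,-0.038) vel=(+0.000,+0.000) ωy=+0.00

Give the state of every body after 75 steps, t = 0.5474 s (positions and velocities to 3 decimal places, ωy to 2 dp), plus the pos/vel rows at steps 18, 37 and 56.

State at t = 0.5474 s:
  obj    pos=(+0.664,-0.233) vel=(+1.480,-0.716) ωy=+32.22

Key-timestep trajectory:
   step    t(s)  obj.x    obj.z    obj.vx   obj.vz 
     18  0.1314   +0.283  -0.049  +0.355  -0.172
     37  0.2701   +0.358  -0.085  +0.730  -0.353
     56  0.4088   +0.485  -0.147  +1.105  -0.534


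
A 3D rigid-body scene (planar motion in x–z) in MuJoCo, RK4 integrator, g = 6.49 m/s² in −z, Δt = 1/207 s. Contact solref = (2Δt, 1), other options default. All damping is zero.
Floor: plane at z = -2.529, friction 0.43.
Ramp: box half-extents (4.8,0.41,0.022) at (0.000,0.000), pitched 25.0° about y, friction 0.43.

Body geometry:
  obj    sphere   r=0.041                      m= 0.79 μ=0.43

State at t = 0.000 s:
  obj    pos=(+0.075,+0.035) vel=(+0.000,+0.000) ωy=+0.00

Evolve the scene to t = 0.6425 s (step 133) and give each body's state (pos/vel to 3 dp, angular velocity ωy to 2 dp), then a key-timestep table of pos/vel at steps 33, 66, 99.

State at t = 0.6425 s:
  obj    pos=(+0.441,-0.136) vel=(+1.141,-0.532) ωy=+30.69

Key-timestep trajectory:
   step    t(s)  obj.x    obj.z    obj.vx   obj.vz 
     33  0.1594   +0.097  +0.024  +0.283  -0.132
     66  0.3188   +0.165  -0.008  +0.566  -0.264
     99  0.4783   +0.278  -0.060  +0.849  -0.396


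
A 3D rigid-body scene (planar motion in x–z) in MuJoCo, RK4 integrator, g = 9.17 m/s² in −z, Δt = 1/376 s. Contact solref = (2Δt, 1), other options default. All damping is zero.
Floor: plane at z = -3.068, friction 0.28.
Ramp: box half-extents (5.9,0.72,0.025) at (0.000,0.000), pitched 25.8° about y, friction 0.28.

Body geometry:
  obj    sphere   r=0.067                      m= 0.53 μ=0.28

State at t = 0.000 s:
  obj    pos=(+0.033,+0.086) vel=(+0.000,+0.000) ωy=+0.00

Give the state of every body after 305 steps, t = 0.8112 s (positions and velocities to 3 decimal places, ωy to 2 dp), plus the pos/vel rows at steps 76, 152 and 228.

State at t = 0.8112 s:
  obj    pos=(+0.878,-0.322) vel=(+2.082,-1.006) ωy=+34.51

Key-timestep trajectory:
   step    t(s)  obj.x    obj.z    obj.vx   obj.vz 
     76  0.2021   +0.086  +0.061  +0.519  -0.251
    152  0.4043   +0.243  -0.015  +1.038  -0.502
    228  0.6064   +0.505  -0.142  +1.556  -0.752


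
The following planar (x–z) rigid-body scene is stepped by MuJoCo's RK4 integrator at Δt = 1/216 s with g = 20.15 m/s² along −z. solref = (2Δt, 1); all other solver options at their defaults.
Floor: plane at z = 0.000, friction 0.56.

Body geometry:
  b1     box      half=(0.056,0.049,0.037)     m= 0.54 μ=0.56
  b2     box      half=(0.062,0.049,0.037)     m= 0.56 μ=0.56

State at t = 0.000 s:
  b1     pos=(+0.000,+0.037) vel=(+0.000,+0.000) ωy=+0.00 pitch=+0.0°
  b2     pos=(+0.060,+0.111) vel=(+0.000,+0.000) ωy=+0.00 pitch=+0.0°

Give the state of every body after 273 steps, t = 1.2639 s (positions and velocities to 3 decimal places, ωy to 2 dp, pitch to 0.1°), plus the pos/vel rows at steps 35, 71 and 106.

State at t = 1.2639 s:
  b1     pos=(+0.000,+0.037) vel=(+0.000,+0.000) ωy=+0.00 pitch=+0.0°
  b2     pos=(+0.219,+0.037) vel=(+0.000,+0.000) ωy=+0.00 pitch=+180.0°

Key-timestep trajectory:
   step    t(s)  b1.x    b1.z    b1.vx   b1.vz   b2.x    b2.z    b2.vx   b2.vz 
     35  0.1620   +0.000  +0.037  +0.000  +0.000   +0.079  +0.103  +0.295  -0.249
     71  0.3287   +0.000  +0.037  +0.000  +0.000   +0.145  +0.071  +0.204  +0.034
    106  0.4907   +0.000  +0.037  +0.000  +0.000   +0.177  +0.068  +0.354  -0.110


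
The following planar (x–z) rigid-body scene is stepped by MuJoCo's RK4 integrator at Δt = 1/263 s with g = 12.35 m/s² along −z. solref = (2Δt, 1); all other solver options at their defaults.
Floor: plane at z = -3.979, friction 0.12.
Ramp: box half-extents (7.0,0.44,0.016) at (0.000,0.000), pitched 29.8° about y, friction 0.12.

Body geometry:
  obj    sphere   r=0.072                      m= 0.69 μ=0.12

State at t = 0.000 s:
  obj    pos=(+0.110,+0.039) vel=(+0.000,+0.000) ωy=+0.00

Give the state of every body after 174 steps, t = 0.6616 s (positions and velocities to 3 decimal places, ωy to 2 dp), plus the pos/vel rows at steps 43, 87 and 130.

State at t = 0.6616 s:
  obj    pos=(+1.031,-0.489) vel=(+2.788,-1.588) ωy=+29.57

Key-timestep trajectory:
   step    t(s)  obj.x    obj.z    obj.vx   obj.vz 
     43  0.1635   +0.166  +0.006  +0.687  -0.399
     87  0.3308   +0.340  -0.093  +1.395  -0.791
    130  0.4943   +0.624  -0.256  +2.085  -1.183


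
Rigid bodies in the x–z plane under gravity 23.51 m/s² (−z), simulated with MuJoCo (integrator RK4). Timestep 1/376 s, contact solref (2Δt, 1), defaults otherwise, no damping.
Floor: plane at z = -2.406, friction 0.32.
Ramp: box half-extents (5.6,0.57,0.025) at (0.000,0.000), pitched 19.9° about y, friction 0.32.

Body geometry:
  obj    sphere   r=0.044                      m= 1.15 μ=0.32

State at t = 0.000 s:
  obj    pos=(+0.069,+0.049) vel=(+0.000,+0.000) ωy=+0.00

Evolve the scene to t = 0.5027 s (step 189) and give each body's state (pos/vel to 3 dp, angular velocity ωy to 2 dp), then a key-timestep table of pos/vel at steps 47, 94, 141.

State at t = 0.5027 s:
  obj    pos=(+0.748,-0.197) vel=(+2.702,-0.978) ωy=+65.29

Key-timestep trajectory:
   step    t(s)  obj.x    obj.z    obj.vx   obj.vz 
     47  0.1250   +0.111  +0.033  +0.672  -0.243
     94  0.2500   +0.237  -0.012  +1.344  -0.486
    141  0.3750   +0.447  -0.088  +2.016  -0.730


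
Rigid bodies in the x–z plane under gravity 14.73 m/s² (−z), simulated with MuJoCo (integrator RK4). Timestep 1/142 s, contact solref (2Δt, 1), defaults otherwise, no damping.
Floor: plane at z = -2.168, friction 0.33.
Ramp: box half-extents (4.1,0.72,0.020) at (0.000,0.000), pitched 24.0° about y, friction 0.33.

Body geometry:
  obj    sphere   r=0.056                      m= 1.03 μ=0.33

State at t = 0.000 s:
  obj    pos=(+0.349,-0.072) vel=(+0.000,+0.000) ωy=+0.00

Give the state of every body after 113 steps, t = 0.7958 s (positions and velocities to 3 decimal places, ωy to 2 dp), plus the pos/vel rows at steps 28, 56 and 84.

State at t = 0.7958 s:
  obj    pos=(+1.587,-0.623) vel=(+3.111,-1.385) ωy=+60.79

Key-timestep trajectory:
   step    t(s)  obj.x    obj.z    obj.vx   obj.vz 
     28  0.1972   +0.425  -0.106  +0.771  -0.343
     56  0.3944   +0.653  -0.208  +1.542  -0.686
     84  0.5915   +1.033  -0.377  +2.313  -1.030


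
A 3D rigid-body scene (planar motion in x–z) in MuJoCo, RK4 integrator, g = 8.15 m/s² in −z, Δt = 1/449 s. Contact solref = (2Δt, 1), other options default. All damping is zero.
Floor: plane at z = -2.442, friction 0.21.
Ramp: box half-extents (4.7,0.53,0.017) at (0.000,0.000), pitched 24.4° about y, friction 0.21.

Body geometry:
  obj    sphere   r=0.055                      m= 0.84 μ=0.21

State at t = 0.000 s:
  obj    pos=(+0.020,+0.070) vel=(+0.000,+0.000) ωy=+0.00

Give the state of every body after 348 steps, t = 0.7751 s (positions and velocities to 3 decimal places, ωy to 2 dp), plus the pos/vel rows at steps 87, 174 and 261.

State at t = 0.7751 s:
  obj    pos=(+0.678,-0.228) vel=(+1.698,-0.770) ωy=+33.88

Key-timestep trajectory:
   step    t(s)  obj.x    obj.z    obj.vx   obj.vz 
     87  0.1938   +0.061  +0.051  +0.424  -0.193
    174  0.3875   +0.184  -0.005  +0.849  -0.385
    261  0.5813   +0.390  -0.098  +1.273  -0.578


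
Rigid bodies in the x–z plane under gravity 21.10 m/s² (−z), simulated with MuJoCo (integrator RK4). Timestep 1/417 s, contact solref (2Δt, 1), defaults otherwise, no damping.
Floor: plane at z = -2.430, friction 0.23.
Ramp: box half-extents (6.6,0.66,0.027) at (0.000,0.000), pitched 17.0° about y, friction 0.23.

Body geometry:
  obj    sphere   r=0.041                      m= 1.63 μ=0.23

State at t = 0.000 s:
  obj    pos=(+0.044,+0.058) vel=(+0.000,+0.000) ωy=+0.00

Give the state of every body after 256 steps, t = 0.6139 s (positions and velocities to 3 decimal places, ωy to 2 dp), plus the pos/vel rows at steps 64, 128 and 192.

State at t = 0.6139 s:
  obj    pos=(+0.838,-0.185) vel=(+2.587,-0.791) ωy=+65.97

Key-timestep trajectory:
   step    t(s)  obj.x    obj.z    obj.vx   obj.vz 
     64  0.1535   +0.094  +0.042  +0.647  -0.198
    128  0.3070   +0.242  -0.003  +1.294  -0.395
    192  0.4604   +0.491  -0.079  +1.940  -0.593


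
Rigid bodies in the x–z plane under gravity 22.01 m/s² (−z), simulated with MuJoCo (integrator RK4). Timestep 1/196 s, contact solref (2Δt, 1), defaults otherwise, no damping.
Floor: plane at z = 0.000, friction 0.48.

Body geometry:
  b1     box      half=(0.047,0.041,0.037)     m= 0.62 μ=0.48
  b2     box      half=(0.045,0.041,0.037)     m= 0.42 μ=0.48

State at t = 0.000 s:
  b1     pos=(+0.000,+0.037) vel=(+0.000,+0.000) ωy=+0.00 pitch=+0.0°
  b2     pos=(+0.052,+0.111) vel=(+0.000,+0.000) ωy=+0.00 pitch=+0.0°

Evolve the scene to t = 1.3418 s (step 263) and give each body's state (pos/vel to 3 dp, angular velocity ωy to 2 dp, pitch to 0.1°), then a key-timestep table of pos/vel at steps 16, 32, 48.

State at t = 1.3418 s:
  b1     pos=(+0.000,+0.037) vel=(+0.000,+0.000) ωy=+0.00 pitch=+0.0°
  b2     pos=(+0.098,+0.045) vel=(+0.000,+0.000) ωy=+0.00 pitch=+90.0°

Key-timestep trajectory:
   step    t(s)  b1.x    b1.z    b1.vx   b1.vz   b2.x    b2.z    b2.vx   b2.vz 
     16  0.0816   +0.000  +0.037  +0.000  +0.000   +0.058  +0.109  +0.169  -0.102
     32  0.1633   +0.000  +0.037  +0.000  +0.000   +0.084  +0.085  +0.398  -0.859
     48  0.2449   +0.000  +0.037  +0.000  +0.000   +0.101  +0.046  -0.148  -0.051


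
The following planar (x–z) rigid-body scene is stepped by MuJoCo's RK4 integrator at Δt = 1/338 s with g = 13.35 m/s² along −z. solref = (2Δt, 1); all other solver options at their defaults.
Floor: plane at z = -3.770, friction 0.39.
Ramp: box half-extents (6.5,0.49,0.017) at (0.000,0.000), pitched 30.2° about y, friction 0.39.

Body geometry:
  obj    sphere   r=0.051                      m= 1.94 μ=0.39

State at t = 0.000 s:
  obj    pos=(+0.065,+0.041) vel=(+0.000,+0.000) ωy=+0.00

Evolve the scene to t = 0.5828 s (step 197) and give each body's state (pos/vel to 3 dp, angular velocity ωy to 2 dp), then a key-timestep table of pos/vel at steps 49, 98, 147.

State at t = 0.5828 s:
  obj    pos=(+0.769,-0.369) vel=(+2.416,-1.406) ωy=+54.81

Key-timestep trajectory:
   step    t(s)  obj.x    obj.z    obj.vx   obj.vz 
     49  0.1450   +0.109  +0.015  +0.601  -0.350
     98  0.2899   +0.239  -0.061  +1.202  -0.700
    147  0.4349   +0.457  -0.187  +1.803  -1.049


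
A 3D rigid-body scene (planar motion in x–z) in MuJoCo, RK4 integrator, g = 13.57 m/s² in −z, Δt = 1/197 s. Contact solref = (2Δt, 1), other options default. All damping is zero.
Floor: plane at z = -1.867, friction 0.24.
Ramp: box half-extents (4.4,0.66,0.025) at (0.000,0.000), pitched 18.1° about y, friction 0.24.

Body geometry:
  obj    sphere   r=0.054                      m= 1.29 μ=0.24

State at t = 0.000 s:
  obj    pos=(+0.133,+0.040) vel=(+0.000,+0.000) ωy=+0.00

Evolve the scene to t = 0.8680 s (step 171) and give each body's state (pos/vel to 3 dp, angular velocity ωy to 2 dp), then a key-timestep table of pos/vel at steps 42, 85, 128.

State at t = 0.8680 s:
  obj    pos=(+1.211,-0.313) vel=(+2.485,-0.812) ωy=+48.40

Key-timestep trajectory:
   step    t(s)  obj.x    obj.z    obj.vx   obj.vz 
     42  0.2132   +0.198  +0.018  +0.610  -0.199
     85  0.4315   +0.399  -0.047  +1.235  -0.404
    128  0.6497   +0.737  -0.158  +1.860  -0.608


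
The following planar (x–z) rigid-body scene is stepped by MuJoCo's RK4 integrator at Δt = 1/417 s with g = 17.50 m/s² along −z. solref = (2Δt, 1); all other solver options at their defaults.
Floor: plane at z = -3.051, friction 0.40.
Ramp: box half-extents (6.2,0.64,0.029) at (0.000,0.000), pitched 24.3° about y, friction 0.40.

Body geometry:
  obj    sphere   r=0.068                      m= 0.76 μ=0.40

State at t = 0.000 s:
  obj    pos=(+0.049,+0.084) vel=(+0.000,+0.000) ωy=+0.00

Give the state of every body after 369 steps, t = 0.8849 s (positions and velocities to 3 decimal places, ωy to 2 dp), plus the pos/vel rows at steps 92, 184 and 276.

State at t = 0.8849 s:
  obj    pos=(+1.885,-0.745) vel=(+4.149,-1.873) ωy=+66.93

Key-timestep trajectory:
   step    t(s)  obj.x    obj.z    obj.vx   obj.vz 
     92  0.2206   +0.163  +0.033  +1.034  -0.467
    184  0.4412   +0.506  -0.122  +2.069  -0.934
    276  0.6619   +1.076  -0.379  +3.103  -1.401
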